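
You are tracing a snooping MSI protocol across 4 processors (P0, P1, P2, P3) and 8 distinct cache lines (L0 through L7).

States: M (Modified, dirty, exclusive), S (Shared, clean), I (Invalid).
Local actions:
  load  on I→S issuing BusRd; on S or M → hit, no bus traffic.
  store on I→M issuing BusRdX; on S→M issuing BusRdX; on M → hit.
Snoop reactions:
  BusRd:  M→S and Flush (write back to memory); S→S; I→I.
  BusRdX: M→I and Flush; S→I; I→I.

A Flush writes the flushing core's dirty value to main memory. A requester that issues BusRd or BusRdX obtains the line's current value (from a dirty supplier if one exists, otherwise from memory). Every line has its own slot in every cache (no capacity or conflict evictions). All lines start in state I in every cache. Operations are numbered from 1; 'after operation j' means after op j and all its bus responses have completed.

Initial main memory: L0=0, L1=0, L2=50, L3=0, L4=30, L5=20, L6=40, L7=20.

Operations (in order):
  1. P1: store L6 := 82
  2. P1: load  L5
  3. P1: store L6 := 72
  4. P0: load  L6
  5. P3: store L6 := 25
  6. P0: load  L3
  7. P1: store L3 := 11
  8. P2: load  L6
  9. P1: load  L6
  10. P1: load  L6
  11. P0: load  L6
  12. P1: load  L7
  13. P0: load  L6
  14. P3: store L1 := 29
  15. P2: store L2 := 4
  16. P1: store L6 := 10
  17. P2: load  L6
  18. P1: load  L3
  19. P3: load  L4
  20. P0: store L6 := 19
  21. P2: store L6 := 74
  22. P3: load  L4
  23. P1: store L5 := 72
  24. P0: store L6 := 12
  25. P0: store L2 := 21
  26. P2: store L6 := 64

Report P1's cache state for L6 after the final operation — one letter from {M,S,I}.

step 1: P1: store L6 := 82  ⟶  IMII  (L6)  txn=BusRdX  M[L6]=40
step 2: P1: load  L5  ⟶  ISII  (L5)  txn=BusRd  M[L5]=20
step 3: P1: store L6 := 72  ⟶  IMII  (L6)  txn=∅  M[L6]=40
step 4: P0: load  L6  ⟶  SSII  (L6)  txn=BusRd+Flush  M[L6]=72
step 5: P3: store L6 := 25  ⟶  IIIM  (L6)  txn=BusRdX  M[L6]=72
step 6: P0: load  L3  ⟶  SIII  (L3)  txn=BusRd  M[L3]=0
step 7: P1: store L3 := 11  ⟶  IMII  (L3)  txn=BusRdX  M[L3]=0
step 8: P2: load  L6  ⟶  IISS  (L6)  txn=BusRd+Flush  M[L6]=25
step 9: P1: load  L6  ⟶  ISSS  (L6)  txn=BusRd  M[L6]=25
step 10: P1: load  L6  ⟶  ISSS  (L6)  txn=∅  M[L6]=25
step 11: P0: load  L6  ⟶  SSSS  (L6)  txn=BusRd  M[L6]=25
step 12: P1: load  L7  ⟶  ISII  (L7)  txn=BusRd  M[L7]=20
step 13: P0: load  L6  ⟶  SSSS  (L6)  txn=∅  M[L6]=25
step 14: P3: store L1 := 29  ⟶  IIIM  (L1)  txn=BusRdX  M[L1]=0
step 15: P2: store L2 := 4  ⟶  IIMI  (L2)  txn=BusRdX  M[L2]=50
step 16: P1: store L6 := 10  ⟶  IMII  (L6)  txn=BusRdX  M[L6]=25
step 17: P2: load  L6  ⟶  ISSI  (L6)  txn=BusRd+Flush  M[L6]=10
step 18: P1: load  L3  ⟶  IMII  (L3)  txn=∅  M[L3]=0
step 19: P3: load  L4  ⟶  IIIS  (L4)  txn=BusRd  M[L4]=30
step 20: P0: store L6 := 19  ⟶  MIII  (L6)  txn=BusRdX  M[L6]=10
step 21: P2: store L6 := 74  ⟶  IIMI  (L6)  txn=BusRdX+Flush  M[L6]=19
step 22: P3: load  L4  ⟶  IIIS  (L4)  txn=∅  M[L4]=30
step 23: P1: store L5 := 72  ⟶  IMII  (L5)  txn=BusRdX  M[L5]=20
step 24: P0: store L6 := 12  ⟶  MIII  (L6)  txn=BusRdX+Flush  M[L6]=74
step 25: P0: store L2 := 21  ⟶  MIII  (L2)  txn=BusRdX+Flush  M[L2]=4
step 26: P2: store L6 := 64  ⟶  IIMI  (L6)  txn=BusRdX+Flush  M[L6]=12

state = I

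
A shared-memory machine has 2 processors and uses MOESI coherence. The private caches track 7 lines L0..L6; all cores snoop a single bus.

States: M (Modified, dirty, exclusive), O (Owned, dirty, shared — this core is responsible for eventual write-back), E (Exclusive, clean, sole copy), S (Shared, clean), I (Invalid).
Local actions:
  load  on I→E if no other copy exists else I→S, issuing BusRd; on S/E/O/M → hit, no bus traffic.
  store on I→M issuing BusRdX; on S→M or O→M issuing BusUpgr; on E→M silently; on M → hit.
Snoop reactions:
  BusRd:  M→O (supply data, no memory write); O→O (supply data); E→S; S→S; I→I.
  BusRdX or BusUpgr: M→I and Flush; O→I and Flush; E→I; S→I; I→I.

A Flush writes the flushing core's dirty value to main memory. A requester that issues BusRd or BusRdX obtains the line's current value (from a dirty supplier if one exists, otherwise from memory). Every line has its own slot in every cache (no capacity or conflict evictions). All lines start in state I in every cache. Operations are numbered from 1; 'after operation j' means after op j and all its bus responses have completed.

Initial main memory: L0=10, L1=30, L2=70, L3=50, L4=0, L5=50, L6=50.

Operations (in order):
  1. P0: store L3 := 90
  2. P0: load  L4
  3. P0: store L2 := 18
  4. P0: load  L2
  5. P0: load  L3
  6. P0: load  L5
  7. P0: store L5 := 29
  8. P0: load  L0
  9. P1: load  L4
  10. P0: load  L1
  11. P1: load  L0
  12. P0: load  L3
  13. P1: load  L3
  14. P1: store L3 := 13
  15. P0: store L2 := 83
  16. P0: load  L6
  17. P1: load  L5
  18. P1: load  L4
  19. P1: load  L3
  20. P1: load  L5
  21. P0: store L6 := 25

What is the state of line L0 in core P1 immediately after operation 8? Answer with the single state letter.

state = I

1. P0: store L3 := 90  bus=[BusRdX]  L3: P0=M P1=I  mem[L3]=50
2. P0: load  L4  bus=[BusRd]  L4: P0=E P1=I  mem[L4]=0
3. P0: store L2 := 18  bus=[BusRdX]  L2: P0=M P1=I  mem[L2]=70
4. P0: load  L2  bus=[-]  L2: P0=M P1=I  mem[L2]=70
5. P0: load  L3  bus=[-]  L3: P0=M P1=I  mem[L3]=50
6. P0: load  L5  bus=[BusRd]  L5: P0=E P1=I  mem[L5]=50
7. P0: store L5 := 29  bus=[-]  L5: P0=M P1=I  mem[L5]=50
8. P0: load  L0  bus=[BusRd]  L0: P0=E P1=I  mem[L0]=10
9. P1: load  L4  bus=[BusRd]  L4: P0=S P1=S  mem[L4]=0
10. P0: load  L1  bus=[BusRd]  L1: P0=E P1=I  mem[L1]=30
11. P1: load  L0  bus=[BusRd]  L0: P0=S P1=S  mem[L0]=10
12. P0: load  L3  bus=[-]  L3: P0=M P1=I  mem[L3]=50
13. P1: load  L3  bus=[BusRd]  L3: P0=O P1=S  mem[L3]=50
14. P1: store L3 := 13  bus=[BusUpgr,Flush]  L3: P0=I P1=M  mem[L3]=90
15. P0: store L2 := 83  bus=[-]  L2: P0=M P1=I  mem[L2]=70
16. P0: load  L6  bus=[BusRd]  L6: P0=E P1=I  mem[L6]=50
17. P1: load  L5  bus=[BusRd]  L5: P0=O P1=S  mem[L5]=50
18. P1: load  L4  bus=[-]  L4: P0=S P1=S  mem[L4]=0
19. P1: load  L3  bus=[-]  L3: P0=I P1=M  mem[L3]=90
20. P1: load  L5  bus=[-]  L5: P0=O P1=S  mem[L5]=50
21. P0: store L6 := 25  bus=[-]  L6: P0=M P1=I  mem[L6]=50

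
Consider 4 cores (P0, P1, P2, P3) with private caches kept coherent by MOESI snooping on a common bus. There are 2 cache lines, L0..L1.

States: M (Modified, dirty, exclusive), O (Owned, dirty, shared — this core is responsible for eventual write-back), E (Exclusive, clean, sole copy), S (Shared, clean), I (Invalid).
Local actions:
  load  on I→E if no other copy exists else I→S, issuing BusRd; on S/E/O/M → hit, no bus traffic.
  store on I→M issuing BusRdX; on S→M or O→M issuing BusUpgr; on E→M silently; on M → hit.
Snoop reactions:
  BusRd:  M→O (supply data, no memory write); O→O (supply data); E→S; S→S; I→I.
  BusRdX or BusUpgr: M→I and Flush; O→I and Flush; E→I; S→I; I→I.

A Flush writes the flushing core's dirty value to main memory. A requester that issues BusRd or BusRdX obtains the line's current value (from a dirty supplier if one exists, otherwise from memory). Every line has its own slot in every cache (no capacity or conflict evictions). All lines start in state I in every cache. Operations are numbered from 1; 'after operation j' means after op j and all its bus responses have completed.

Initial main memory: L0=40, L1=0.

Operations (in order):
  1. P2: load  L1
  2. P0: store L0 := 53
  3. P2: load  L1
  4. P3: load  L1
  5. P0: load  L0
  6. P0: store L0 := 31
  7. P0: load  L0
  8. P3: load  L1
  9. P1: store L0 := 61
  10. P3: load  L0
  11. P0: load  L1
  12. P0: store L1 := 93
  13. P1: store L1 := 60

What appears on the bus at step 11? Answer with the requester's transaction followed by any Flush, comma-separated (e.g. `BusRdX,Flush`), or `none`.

[1] P2: load  L1 | P0:I, P1:I, P2:E(0), P3:I | bus: BusRd
[2] P0: store L0 := 53 | P0:M(53), P1:I, P2:I, P3:I | bus: BusRdX
[3] P2: load  L1 | P0:I, P1:I, P2:E(0), P3:I | bus: none
[4] P3: load  L1 | P0:I, P1:I, P2:S(0), P3:S(0) | bus: BusRd
[5] P0: load  L0 | P0:M(53), P1:I, P2:I, P3:I | bus: none
[6] P0: store L0 := 31 | P0:M(31), P1:I, P2:I, P3:I | bus: none
[7] P0: load  L0 | P0:M(31), P1:I, P2:I, P3:I | bus: none
[8] P3: load  L1 | P0:I, P1:I, P2:S(0), P3:S(0) | bus: none
[9] P1: store L0 := 61 | P0:I, P1:M(61), P2:I, P3:I | bus: BusRdX,Flush
[10] P3: load  L0 | P0:I, P1:O(61), P2:I, P3:S(61) | bus: BusRd
[11] P0: load  L1 | P0:S(0), P1:I, P2:S(0), P3:S(0) | bus: BusRd
[12] P0: store L1 := 93 | P0:M(93), P1:I, P2:I, P3:I | bus: BusUpgr
[13] P1: store L1 := 60 | P0:I, P1:M(60), P2:I, P3:I | bus: BusRdX,Flush

bus = BusRd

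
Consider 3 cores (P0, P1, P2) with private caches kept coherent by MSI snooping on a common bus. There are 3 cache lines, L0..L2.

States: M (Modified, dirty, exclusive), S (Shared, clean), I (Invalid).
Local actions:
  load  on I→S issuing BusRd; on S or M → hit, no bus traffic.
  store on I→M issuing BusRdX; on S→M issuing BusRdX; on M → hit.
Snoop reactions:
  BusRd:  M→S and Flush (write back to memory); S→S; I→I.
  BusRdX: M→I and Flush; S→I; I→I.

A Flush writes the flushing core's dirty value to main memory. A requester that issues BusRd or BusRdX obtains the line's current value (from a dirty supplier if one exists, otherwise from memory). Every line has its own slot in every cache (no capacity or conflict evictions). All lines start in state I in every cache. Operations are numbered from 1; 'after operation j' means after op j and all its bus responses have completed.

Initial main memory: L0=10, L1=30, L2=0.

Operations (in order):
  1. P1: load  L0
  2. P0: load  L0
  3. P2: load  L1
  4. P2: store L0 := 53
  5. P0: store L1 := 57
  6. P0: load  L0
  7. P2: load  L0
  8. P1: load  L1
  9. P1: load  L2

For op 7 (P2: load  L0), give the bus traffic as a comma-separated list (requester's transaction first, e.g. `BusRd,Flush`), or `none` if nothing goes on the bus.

bus = none

[1] P1: load  L0 | P0:I, P1:S(10), P2:I | bus: BusRd
[2] P0: load  L0 | P0:S(10), P1:S(10), P2:I | bus: BusRd
[3] P2: load  L1 | P0:I, P1:I, P2:S(30) | bus: BusRd
[4] P2: store L0 := 53 | P0:I, P1:I, P2:M(53) | bus: BusRdX
[5] P0: store L1 := 57 | P0:M(57), P1:I, P2:I | bus: BusRdX
[6] P0: load  L0 | P0:S(53), P1:I, P2:S(53) | bus: BusRd,Flush
[7] P2: load  L0 | P0:S(53), P1:I, P2:S(53) | bus: none
[8] P1: load  L1 | P0:S(57), P1:S(57), P2:I | bus: BusRd,Flush
[9] P1: load  L2 | P0:I, P1:S(0), P2:I | bus: BusRd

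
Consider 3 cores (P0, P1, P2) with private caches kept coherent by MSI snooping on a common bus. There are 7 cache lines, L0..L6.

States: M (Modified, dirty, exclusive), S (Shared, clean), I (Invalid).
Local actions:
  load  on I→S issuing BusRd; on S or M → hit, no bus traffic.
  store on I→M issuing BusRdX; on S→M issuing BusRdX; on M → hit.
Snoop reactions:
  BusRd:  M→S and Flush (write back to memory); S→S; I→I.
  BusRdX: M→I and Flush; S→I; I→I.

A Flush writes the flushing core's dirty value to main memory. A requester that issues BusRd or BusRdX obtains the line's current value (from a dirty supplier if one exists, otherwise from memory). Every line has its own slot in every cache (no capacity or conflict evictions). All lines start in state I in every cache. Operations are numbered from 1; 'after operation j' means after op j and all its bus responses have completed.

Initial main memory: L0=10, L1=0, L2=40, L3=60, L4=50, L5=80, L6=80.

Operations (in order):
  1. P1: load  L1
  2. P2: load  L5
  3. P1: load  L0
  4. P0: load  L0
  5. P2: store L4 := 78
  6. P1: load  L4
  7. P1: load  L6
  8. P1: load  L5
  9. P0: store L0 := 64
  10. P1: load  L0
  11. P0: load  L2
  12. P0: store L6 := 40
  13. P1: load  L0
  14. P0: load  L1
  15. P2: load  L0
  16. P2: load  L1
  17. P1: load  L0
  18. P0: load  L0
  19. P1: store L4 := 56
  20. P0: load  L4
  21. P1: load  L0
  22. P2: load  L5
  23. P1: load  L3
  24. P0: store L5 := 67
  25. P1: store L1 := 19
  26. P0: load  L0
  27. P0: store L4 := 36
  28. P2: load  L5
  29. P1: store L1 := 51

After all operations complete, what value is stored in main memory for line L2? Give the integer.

memory[L2] = 40

1. P1: load  L1  bus=[BusRd]  L1: P0=I P1=S P2=I  mem[L1]=0
2. P2: load  L5  bus=[BusRd]  L5: P0=I P1=I P2=S  mem[L5]=80
3. P1: load  L0  bus=[BusRd]  L0: P0=I P1=S P2=I  mem[L0]=10
4. P0: load  L0  bus=[BusRd]  L0: P0=S P1=S P2=I  mem[L0]=10
5. P2: store L4 := 78  bus=[BusRdX]  L4: P0=I P1=I P2=M  mem[L4]=50
6. P1: load  L4  bus=[BusRd,Flush]  L4: P0=I P1=S P2=S  mem[L4]=78
7. P1: load  L6  bus=[BusRd]  L6: P0=I P1=S P2=I  mem[L6]=80
8. P1: load  L5  bus=[BusRd]  L5: P0=I P1=S P2=S  mem[L5]=80
9. P0: store L0 := 64  bus=[BusRdX]  L0: P0=M P1=I P2=I  mem[L0]=10
10. P1: load  L0  bus=[BusRd,Flush]  L0: P0=S P1=S P2=I  mem[L0]=64
11. P0: load  L2  bus=[BusRd]  L2: P0=S P1=I P2=I  mem[L2]=40
12. P0: store L6 := 40  bus=[BusRdX]  L6: P0=M P1=I P2=I  mem[L6]=80
13. P1: load  L0  bus=[-]  L0: P0=S P1=S P2=I  mem[L0]=64
14. P0: load  L1  bus=[BusRd]  L1: P0=S P1=S P2=I  mem[L1]=0
15. P2: load  L0  bus=[BusRd]  L0: P0=S P1=S P2=S  mem[L0]=64
16. P2: load  L1  bus=[BusRd]  L1: P0=S P1=S P2=S  mem[L1]=0
17. P1: load  L0  bus=[-]  L0: P0=S P1=S P2=S  mem[L0]=64
18. P0: load  L0  bus=[-]  L0: P0=S P1=S P2=S  mem[L0]=64
19. P1: store L4 := 56  bus=[BusRdX]  L4: P0=I P1=M P2=I  mem[L4]=78
20. P0: load  L4  bus=[BusRd,Flush]  L4: P0=S P1=S P2=I  mem[L4]=56
21. P1: load  L0  bus=[-]  L0: P0=S P1=S P2=S  mem[L0]=64
22. P2: load  L5  bus=[-]  L5: P0=I P1=S P2=S  mem[L5]=80
23. P1: load  L3  bus=[BusRd]  L3: P0=I P1=S P2=I  mem[L3]=60
24. P0: store L5 := 67  bus=[BusRdX]  L5: P0=M P1=I P2=I  mem[L5]=80
25. P1: store L1 := 19  bus=[BusRdX]  L1: P0=I P1=M P2=I  mem[L1]=0
26. P0: load  L0  bus=[-]  L0: P0=S P1=S P2=S  mem[L0]=64
27. P0: store L4 := 36  bus=[BusRdX]  L4: P0=M P1=I P2=I  mem[L4]=56
28. P2: load  L5  bus=[BusRd,Flush]  L5: P0=S P1=I P2=S  mem[L5]=67
29. P1: store L1 := 51  bus=[-]  L1: P0=I P1=M P2=I  mem[L1]=0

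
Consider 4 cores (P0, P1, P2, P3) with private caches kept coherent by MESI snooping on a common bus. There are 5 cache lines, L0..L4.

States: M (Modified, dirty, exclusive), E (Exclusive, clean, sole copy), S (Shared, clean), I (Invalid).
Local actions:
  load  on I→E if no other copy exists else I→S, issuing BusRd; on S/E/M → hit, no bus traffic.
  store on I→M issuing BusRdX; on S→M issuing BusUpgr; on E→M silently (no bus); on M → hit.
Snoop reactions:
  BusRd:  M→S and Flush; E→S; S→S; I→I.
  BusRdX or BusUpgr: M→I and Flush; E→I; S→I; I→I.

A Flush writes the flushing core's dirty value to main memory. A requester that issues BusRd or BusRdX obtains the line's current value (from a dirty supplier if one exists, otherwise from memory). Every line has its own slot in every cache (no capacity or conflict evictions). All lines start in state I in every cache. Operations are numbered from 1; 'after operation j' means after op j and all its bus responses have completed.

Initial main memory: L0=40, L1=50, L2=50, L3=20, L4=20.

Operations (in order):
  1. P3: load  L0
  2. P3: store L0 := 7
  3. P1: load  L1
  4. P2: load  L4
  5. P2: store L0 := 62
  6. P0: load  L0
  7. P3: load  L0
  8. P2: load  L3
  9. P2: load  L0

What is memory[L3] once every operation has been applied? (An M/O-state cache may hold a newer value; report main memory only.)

  op1 P3: load  L0 → I/I/I/E on L0; bus BusRd; mem=40
  op2 P3: store L0 := 7 → I/I/I/M on L0; bus (none); mem=40
  op3 P1: load  L1 → I/E/I/I on L1; bus BusRd; mem=50
  op4 P2: load  L4 → I/I/E/I on L4; bus BusRd; mem=20
  op5 P2: store L0 := 62 → I/I/M/I on L0; bus BusRdX Flush; mem=7
  op6 P0: load  L0 → S/I/S/I on L0; bus BusRd Flush; mem=62
  op7 P3: load  L0 → S/I/S/S on L0; bus BusRd; mem=62
  op8 P2: load  L3 → I/I/E/I on L3; bus BusRd; mem=20
  op9 P2: load  L0 → S/I/S/S on L0; bus (none); mem=62

memory[L3] = 20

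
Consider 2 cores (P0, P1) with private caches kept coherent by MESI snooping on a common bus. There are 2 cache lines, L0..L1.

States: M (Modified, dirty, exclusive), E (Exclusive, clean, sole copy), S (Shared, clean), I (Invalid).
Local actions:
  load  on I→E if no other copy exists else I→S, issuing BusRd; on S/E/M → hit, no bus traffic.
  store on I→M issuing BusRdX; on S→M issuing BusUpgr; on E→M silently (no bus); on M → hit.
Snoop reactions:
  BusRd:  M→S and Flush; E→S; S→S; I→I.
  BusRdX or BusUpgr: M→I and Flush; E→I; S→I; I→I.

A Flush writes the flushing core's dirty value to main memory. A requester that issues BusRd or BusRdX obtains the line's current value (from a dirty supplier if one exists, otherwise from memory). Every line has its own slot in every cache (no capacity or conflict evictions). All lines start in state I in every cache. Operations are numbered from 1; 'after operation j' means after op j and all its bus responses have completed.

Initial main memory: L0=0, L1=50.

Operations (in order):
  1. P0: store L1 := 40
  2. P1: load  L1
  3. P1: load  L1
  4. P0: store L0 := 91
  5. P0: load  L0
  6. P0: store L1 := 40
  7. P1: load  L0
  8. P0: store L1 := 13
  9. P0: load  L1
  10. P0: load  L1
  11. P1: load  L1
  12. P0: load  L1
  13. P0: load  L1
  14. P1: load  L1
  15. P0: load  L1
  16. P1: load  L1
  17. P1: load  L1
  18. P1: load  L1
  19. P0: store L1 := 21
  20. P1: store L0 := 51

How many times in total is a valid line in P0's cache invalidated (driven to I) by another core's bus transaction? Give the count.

step 1: P0: store L1 := 40  ⟶  MI  (L1)  txn=BusRdX  M[L1]=50
step 2: P1: load  L1  ⟶  SS  (L1)  txn=BusRd+Flush  M[L1]=40
step 3: P1: load  L1  ⟶  SS  (L1)  txn=∅  M[L1]=40
step 4: P0: store L0 := 91  ⟶  MI  (L0)  txn=BusRdX  M[L0]=0
step 5: P0: load  L0  ⟶  MI  (L0)  txn=∅  M[L0]=0
step 6: P0: store L1 := 40  ⟶  MI  (L1)  txn=BusUpgr  M[L1]=40
step 7: P1: load  L0  ⟶  SS  (L0)  txn=BusRd+Flush  M[L0]=91
step 8: P0: store L1 := 13  ⟶  MI  (L1)  txn=∅  M[L1]=40
step 9: P0: load  L1  ⟶  MI  (L1)  txn=∅  M[L1]=40
step 10: P0: load  L1  ⟶  MI  (L1)  txn=∅  M[L1]=40
step 11: P1: load  L1  ⟶  SS  (L1)  txn=BusRd+Flush  M[L1]=13
step 12: P0: load  L1  ⟶  SS  (L1)  txn=∅  M[L1]=13
step 13: P0: load  L1  ⟶  SS  (L1)  txn=∅  M[L1]=13
step 14: P1: load  L1  ⟶  SS  (L1)  txn=∅  M[L1]=13
step 15: P0: load  L1  ⟶  SS  (L1)  txn=∅  M[L1]=13
step 16: P1: load  L1  ⟶  SS  (L1)  txn=∅  M[L1]=13
step 17: P1: load  L1  ⟶  SS  (L1)  txn=∅  M[L1]=13
step 18: P1: load  L1  ⟶  SS  (L1)  txn=∅  M[L1]=13
step 19: P0: store L1 := 21  ⟶  MI  (L1)  txn=BusUpgr  M[L1]=13
step 20: P1: store L0 := 51  ⟶  IM  (L0)  txn=BusUpgr  M[L0]=91

invalidations = 1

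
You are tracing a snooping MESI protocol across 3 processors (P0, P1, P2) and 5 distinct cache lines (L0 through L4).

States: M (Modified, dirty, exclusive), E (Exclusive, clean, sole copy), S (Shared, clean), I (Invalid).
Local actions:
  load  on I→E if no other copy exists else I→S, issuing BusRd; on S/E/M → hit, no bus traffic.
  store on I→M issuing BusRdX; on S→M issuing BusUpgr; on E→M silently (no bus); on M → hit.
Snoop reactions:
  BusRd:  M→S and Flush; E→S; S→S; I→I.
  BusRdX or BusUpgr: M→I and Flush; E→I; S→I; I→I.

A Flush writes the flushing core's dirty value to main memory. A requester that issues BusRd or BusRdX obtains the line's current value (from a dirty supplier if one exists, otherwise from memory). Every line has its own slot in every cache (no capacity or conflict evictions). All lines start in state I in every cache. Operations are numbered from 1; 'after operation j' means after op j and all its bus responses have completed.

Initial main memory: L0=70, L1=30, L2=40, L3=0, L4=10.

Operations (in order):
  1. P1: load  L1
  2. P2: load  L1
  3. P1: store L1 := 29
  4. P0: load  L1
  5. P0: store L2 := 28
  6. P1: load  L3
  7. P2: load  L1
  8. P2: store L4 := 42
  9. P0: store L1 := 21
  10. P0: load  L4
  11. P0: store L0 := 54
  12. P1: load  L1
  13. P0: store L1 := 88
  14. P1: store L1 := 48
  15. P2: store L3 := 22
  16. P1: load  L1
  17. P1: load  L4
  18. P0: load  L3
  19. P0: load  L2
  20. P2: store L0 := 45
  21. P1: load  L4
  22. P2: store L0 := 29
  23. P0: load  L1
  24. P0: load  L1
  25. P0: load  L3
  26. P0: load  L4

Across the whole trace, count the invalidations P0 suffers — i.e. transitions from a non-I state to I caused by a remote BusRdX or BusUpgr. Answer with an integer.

  op1 P1: load  L1 → I/E/I on L1; bus BusRd; mem=30
  op2 P2: load  L1 → I/S/S on L1; bus BusRd; mem=30
  op3 P1: store L1 := 29 → I/M/I on L1; bus BusUpgr; mem=30
  op4 P0: load  L1 → S/S/I on L1; bus BusRd Flush; mem=29
  op5 P0: store L2 := 28 → M/I/I on L2; bus BusRdX; mem=40
  op6 P1: load  L3 → I/E/I on L3; bus BusRd; mem=0
  op7 P2: load  L1 → S/S/S on L1; bus BusRd; mem=29
  op8 P2: store L4 := 42 → I/I/M on L4; bus BusRdX; mem=10
  op9 P0: store L1 := 21 → M/I/I on L1; bus BusUpgr; mem=29
  op10 P0: load  L4 → S/I/S on L4; bus BusRd Flush; mem=42
  op11 P0: store L0 := 54 → M/I/I on L0; bus BusRdX; mem=70
  op12 P1: load  L1 → S/S/I on L1; bus BusRd Flush; mem=21
  op13 P0: store L1 := 88 → M/I/I on L1; bus BusUpgr; mem=21
  op14 P1: store L1 := 48 → I/M/I on L1; bus BusRdX Flush; mem=88
  op15 P2: store L3 := 22 → I/I/M on L3; bus BusRdX; mem=0
  op16 P1: load  L1 → I/M/I on L1; bus (none); mem=88
  op17 P1: load  L4 → S/S/S on L4; bus BusRd; mem=42
  op18 P0: load  L3 → S/I/S on L3; bus BusRd Flush; mem=22
  op19 P0: load  L2 → M/I/I on L2; bus (none); mem=40
  op20 P2: store L0 := 45 → I/I/M on L0; bus BusRdX Flush; mem=54
  op21 P1: load  L4 → S/S/S on L4; bus (none); mem=42
  op22 P2: store L0 := 29 → I/I/M on L0; bus (none); mem=54
  op23 P0: load  L1 → S/S/I on L1; bus BusRd Flush; mem=48
  op24 P0: load  L1 → S/S/I on L1; bus (none); mem=48
  op25 P0: load  L3 → S/I/S on L3; bus (none); mem=22
  op26 P0: load  L4 → S/S/S on L4; bus (none); mem=42

invalidations = 2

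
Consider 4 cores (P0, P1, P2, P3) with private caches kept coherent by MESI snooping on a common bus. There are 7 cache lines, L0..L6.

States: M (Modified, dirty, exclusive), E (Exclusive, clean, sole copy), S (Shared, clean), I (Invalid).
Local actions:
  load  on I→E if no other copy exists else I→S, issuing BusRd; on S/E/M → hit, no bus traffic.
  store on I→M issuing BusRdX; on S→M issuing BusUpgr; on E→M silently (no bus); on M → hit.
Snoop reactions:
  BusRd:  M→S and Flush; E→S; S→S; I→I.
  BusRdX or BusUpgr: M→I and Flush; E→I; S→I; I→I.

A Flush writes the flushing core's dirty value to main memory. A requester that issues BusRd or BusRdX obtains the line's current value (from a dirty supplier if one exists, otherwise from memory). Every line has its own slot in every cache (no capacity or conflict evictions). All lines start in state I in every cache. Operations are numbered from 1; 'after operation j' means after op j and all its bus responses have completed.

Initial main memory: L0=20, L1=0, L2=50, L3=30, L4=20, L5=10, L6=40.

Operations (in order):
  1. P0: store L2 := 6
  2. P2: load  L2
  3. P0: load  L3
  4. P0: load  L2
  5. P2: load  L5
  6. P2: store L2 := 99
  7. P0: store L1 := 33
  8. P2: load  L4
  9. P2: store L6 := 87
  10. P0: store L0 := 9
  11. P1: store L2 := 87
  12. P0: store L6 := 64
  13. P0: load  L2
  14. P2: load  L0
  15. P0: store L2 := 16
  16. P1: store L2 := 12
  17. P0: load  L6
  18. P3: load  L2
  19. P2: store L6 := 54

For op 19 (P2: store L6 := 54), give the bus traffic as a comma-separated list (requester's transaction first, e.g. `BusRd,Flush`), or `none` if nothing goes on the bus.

step 1: P0: store L2 := 6  ⟶  MIII  (L2)  txn=BusRdX  M[L2]=50
step 2: P2: load  L2  ⟶  SISI  (L2)  txn=BusRd+Flush  M[L2]=6
step 3: P0: load  L3  ⟶  EIII  (L3)  txn=BusRd  M[L3]=30
step 4: P0: load  L2  ⟶  SISI  (L2)  txn=∅  M[L2]=6
step 5: P2: load  L5  ⟶  IIEI  (L5)  txn=BusRd  M[L5]=10
step 6: P2: store L2 := 99  ⟶  IIMI  (L2)  txn=BusUpgr  M[L2]=6
step 7: P0: store L1 := 33  ⟶  MIII  (L1)  txn=BusRdX  M[L1]=0
step 8: P2: load  L4  ⟶  IIEI  (L4)  txn=BusRd  M[L4]=20
step 9: P2: store L6 := 87  ⟶  IIMI  (L6)  txn=BusRdX  M[L6]=40
step 10: P0: store L0 := 9  ⟶  MIII  (L0)  txn=BusRdX  M[L0]=20
step 11: P1: store L2 := 87  ⟶  IMII  (L2)  txn=BusRdX+Flush  M[L2]=99
step 12: P0: store L6 := 64  ⟶  MIII  (L6)  txn=BusRdX+Flush  M[L6]=87
step 13: P0: load  L2  ⟶  SSII  (L2)  txn=BusRd+Flush  M[L2]=87
step 14: P2: load  L0  ⟶  SISI  (L0)  txn=BusRd+Flush  M[L0]=9
step 15: P0: store L2 := 16  ⟶  MIII  (L2)  txn=BusUpgr  M[L2]=87
step 16: P1: store L2 := 12  ⟶  IMII  (L2)  txn=BusRdX+Flush  M[L2]=16
step 17: P0: load  L6  ⟶  MIII  (L6)  txn=∅  M[L6]=87
step 18: P3: load  L2  ⟶  ISIS  (L2)  txn=BusRd+Flush  M[L2]=12
step 19: P2: store L6 := 54  ⟶  IIMI  (L6)  txn=BusRdX+Flush  M[L6]=64

bus = BusRdX,Flush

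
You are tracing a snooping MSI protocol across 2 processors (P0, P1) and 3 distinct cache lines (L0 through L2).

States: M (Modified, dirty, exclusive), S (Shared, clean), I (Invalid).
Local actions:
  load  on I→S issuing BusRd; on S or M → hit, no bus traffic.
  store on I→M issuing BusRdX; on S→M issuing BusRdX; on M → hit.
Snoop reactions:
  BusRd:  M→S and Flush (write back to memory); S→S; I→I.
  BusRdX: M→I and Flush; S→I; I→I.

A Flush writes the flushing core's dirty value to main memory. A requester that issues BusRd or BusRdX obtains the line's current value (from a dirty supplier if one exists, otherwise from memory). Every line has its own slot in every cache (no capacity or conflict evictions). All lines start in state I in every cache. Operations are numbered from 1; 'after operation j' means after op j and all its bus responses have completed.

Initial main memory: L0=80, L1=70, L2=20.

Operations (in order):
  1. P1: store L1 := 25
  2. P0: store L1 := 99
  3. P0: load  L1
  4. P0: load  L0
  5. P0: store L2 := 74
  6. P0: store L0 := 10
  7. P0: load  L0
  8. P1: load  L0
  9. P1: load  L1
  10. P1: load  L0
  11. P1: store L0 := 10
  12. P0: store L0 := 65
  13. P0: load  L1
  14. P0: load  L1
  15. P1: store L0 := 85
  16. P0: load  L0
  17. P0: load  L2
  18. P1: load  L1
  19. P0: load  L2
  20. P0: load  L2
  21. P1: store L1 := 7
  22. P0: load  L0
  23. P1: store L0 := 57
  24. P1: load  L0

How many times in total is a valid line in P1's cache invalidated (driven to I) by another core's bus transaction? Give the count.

  op1 P1: store L1 := 25 → I/M on L1; bus BusRdX; mem=70
  op2 P0: store L1 := 99 → M/I on L1; bus BusRdX Flush; mem=25
  op3 P0: load  L1 → M/I on L1; bus (none); mem=25
  op4 P0: load  L0 → S/I on L0; bus BusRd; mem=80
  op5 P0: store L2 := 74 → M/I on L2; bus BusRdX; mem=20
  op6 P0: store L0 := 10 → M/I on L0; bus BusRdX; mem=80
  op7 P0: load  L0 → M/I on L0; bus (none); mem=80
  op8 P1: load  L0 → S/S on L0; bus BusRd Flush; mem=10
  op9 P1: load  L1 → S/S on L1; bus BusRd Flush; mem=99
  op10 P1: load  L0 → S/S on L0; bus (none); mem=10
  op11 P1: store L0 := 10 → I/M on L0; bus BusRdX; mem=10
  op12 P0: store L0 := 65 → M/I on L0; bus BusRdX Flush; mem=10
  op13 P0: load  L1 → S/S on L1; bus (none); mem=99
  op14 P0: load  L1 → S/S on L1; bus (none); mem=99
  op15 P1: store L0 := 85 → I/M on L0; bus BusRdX Flush; mem=65
  op16 P0: load  L0 → S/S on L0; bus BusRd Flush; mem=85
  op17 P0: load  L2 → M/I on L2; bus (none); mem=20
  op18 P1: load  L1 → S/S on L1; bus (none); mem=99
  op19 P0: load  L2 → M/I on L2; bus (none); mem=20
  op20 P0: load  L2 → M/I on L2; bus (none); mem=20
  op21 P1: store L1 := 7 → I/M on L1; bus BusRdX; mem=99
  op22 P0: load  L0 → S/S on L0; bus (none); mem=85
  op23 P1: store L0 := 57 → I/M on L0; bus BusRdX; mem=85
  op24 P1: load  L0 → I/M on L0; bus (none); mem=85

invalidations = 2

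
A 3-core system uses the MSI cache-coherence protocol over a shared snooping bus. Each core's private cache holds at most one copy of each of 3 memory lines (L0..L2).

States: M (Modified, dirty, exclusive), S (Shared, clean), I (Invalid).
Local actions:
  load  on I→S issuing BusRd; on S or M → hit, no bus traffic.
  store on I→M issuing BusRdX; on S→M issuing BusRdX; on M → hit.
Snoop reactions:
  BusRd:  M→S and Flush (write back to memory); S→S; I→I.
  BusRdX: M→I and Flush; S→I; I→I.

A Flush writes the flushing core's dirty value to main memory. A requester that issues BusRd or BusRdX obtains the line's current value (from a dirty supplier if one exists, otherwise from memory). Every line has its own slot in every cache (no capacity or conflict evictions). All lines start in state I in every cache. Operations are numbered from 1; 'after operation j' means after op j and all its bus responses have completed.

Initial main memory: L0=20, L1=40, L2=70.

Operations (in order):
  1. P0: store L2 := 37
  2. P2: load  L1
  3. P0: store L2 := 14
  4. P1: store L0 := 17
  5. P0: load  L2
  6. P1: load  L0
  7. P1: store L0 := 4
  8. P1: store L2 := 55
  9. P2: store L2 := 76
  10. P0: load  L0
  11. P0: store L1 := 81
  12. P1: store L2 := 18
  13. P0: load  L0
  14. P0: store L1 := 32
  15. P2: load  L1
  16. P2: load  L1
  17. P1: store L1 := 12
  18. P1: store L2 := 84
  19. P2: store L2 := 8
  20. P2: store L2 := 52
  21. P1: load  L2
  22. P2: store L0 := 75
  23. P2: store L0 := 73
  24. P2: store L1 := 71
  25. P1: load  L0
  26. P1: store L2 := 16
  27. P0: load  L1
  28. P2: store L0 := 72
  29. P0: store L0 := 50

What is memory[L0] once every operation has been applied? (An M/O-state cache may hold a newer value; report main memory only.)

memory[L0] = 72

1. P0: store L2 := 37  bus=[BusRdX]  L2: P0=M P1=I P2=I  mem[L2]=70
2. P2: load  L1  bus=[BusRd]  L1: P0=I P1=I P2=S  mem[L1]=40
3. P0: store L2 := 14  bus=[-]  L2: P0=M P1=I P2=I  mem[L2]=70
4. P1: store L0 := 17  bus=[BusRdX]  L0: P0=I P1=M P2=I  mem[L0]=20
5. P0: load  L2  bus=[-]  L2: P0=M P1=I P2=I  mem[L2]=70
6. P1: load  L0  bus=[-]  L0: P0=I P1=M P2=I  mem[L0]=20
7. P1: store L0 := 4  bus=[-]  L0: P0=I P1=M P2=I  mem[L0]=20
8. P1: store L2 := 55  bus=[BusRdX,Flush]  L2: P0=I P1=M P2=I  mem[L2]=14
9. P2: store L2 := 76  bus=[BusRdX,Flush]  L2: P0=I P1=I P2=M  mem[L2]=55
10. P0: load  L0  bus=[BusRd,Flush]  L0: P0=S P1=S P2=I  mem[L0]=4
11. P0: store L1 := 81  bus=[BusRdX]  L1: P0=M P1=I P2=I  mem[L1]=40
12. P1: store L2 := 18  bus=[BusRdX,Flush]  L2: P0=I P1=M P2=I  mem[L2]=76
13. P0: load  L0  bus=[-]  L0: P0=S P1=S P2=I  mem[L0]=4
14. P0: store L1 := 32  bus=[-]  L1: P0=M P1=I P2=I  mem[L1]=40
15. P2: load  L1  bus=[BusRd,Flush]  L1: P0=S P1=I P2=S  mem[L1]=32
16. P2: load  L1  bus=[-]  L1: P0=S P1=I P2=S  mem[L1]=32
17. P1: store L1 := 12  bus=[BusRdX]  L1: P0=I P1=M P2=I  mem[L1]=32
18. P1: store L2 := 84  bus=[-]  L2: P0=I P1=M P2=I  mem[L2]=76
19. P2: store L2 := 8  bus=[BusRdX,Flush]  L2: P0=I P1=I P2=M  mem[L2]=84
20. P2: store L2 := 52  bus=[-]  L2: P0=I P1=I P2=M  mem[L2]=84
21. P1: load  L2  bus=[BusRd,Flush]  L2: P0=I P1=S P2=S  mem[L2]=52
22. P2: store L0 := 75  bus=[BusRdX]  L0: P0=I P1=I P2=M  mem[L0]=4
23. P2: store L0 := 73  bus=[-]  L0: P0=I P1=I P2=M  mem[L0]=4
24. P2: store L1 := 71  bus=[BusRdX,Flush]  L1: P0=I P1=I P2=M  mem[L1]=12
25. P1: load  L0  bus=[BusRd,Flush]  L0: P0=I P1=S P2=S  mem[L0]=73
26. P1: store L2 := 16  bus=[BusRdX]  L2: P0=I P1=M P2=I  mem[L2]=52
27. P0: load  L1  bus=[BusRd,Flush]  L1: P0=S P1=I P2=S  mem[L1]=71
28. P2: store L0 := 72  bus=[BusRdX]  L0: P0=I P1=I P2=M  mem[L0]=73
29. P0: store L0 := 50  bus=[BusRdX,Flush]  L0: P0=M P1=I P2=I  mem[L0]=72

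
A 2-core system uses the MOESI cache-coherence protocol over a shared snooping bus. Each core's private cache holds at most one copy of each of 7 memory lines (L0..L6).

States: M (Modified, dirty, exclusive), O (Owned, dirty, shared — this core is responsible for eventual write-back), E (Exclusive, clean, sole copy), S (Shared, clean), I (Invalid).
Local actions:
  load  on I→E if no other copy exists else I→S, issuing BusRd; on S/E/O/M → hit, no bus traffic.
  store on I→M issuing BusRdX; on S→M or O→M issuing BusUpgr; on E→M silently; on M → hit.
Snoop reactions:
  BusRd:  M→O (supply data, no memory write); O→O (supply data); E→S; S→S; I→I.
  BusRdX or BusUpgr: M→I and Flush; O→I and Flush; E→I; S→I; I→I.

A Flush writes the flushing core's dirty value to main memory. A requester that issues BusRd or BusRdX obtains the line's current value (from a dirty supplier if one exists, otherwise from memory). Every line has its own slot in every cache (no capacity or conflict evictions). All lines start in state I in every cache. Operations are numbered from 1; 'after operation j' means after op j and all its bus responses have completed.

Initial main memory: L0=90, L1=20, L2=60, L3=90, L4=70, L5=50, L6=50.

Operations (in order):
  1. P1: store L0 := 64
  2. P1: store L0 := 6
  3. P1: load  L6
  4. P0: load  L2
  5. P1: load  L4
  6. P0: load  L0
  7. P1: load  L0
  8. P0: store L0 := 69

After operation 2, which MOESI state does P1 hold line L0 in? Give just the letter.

state = M

[1] P1: store L0 := 64 | P0:I, P1:M(64) | bus: BusRdX
[2] P1: store L0 := 6 | P0:I, P1:M(6) | bus: none
[3] P1: load  L6 | P0:I, P1:E(50) | bus: BusRd
[4] P0: load  L2 | P0:E(60), P1:I | bus: BusRd
[5] P1: load  L4 | P0:I, P1:E(70) | bus: BusRd
[6] P0: load  L0 | P0:S(6), P1:O(6) | bus: BusRd
[7] P1: load  L0 | P0:S(6), P1:O(6) | bus: none
[8] P0: store L0 := 69 | P0:M(69), P1:I | bus: BusUpgr,Flush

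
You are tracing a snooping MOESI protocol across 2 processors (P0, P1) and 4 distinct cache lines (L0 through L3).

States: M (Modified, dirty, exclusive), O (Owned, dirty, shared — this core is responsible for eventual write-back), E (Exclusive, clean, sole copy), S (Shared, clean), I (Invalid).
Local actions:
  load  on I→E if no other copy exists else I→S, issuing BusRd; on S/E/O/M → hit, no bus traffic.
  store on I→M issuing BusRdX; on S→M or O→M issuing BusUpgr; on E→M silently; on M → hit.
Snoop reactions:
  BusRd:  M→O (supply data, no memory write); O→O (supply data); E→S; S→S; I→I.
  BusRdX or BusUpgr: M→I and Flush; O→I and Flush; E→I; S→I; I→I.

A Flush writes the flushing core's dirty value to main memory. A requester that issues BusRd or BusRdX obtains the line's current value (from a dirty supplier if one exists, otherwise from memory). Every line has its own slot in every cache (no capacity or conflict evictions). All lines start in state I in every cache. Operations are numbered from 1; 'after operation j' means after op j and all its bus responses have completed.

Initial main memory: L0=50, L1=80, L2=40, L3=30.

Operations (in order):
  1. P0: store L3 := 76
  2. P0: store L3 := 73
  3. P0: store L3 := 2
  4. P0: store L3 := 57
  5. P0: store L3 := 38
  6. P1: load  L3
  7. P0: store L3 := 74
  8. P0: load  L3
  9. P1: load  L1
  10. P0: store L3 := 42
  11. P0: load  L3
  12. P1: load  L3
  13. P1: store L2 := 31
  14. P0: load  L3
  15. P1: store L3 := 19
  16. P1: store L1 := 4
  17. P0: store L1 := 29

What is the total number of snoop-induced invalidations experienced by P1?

  op1 P0: store L3 := 76 → M/I on L3; bus BusRdX; mem=30
  op2 P0: store L3 := 73 → M/I on L3; bus (none); mem=30
  op3 P0: store L3 := 2 → M/I on L3; bus (none); mem=30
  op4 P0: store L3 := 57 → M/I on L3; bus (none); mem=30
  op5 P0: store L3 := 38 → M/I on L3; bus (none); mem=30
  op6 P1: load  L3 → O/S on L3; bus BusRd; mem=30
  op7 P0: store L3 := 74 → M/I on L3; bus BusUpgr; mem=30
  op8 P0: load  L3 → M/I on L3; bus (none); mem=30
  op9 P1: load  L1 → I/E on L1; bus BusRd; mem=80
  op10 P0: store L3 := 42 → M/I on L3; bus (none); mem=30
  op11 P0: load  L3 → M/I on L3; bus (none); mem=30
  op12 P1: load  L3 → O/S on L3; bus BusRd; mem=30
  op13 P1: store L2 := 31 → I/M on L2; bus BusRdX; mem=40
  op14 P0: load  L3 → O/S on L3; bus (none); mem=30
  op15 P1: store L3 := 19 → I/M on L3; bus BusUpgr Flush; mem=42
  op16 P1: store L1 := 4 → I/M on L1; bus (none); mem=80
  op17 P0: store L1 := 29 → M/I on L1; bus BusRdX Flush; mem=4

invalidations = 2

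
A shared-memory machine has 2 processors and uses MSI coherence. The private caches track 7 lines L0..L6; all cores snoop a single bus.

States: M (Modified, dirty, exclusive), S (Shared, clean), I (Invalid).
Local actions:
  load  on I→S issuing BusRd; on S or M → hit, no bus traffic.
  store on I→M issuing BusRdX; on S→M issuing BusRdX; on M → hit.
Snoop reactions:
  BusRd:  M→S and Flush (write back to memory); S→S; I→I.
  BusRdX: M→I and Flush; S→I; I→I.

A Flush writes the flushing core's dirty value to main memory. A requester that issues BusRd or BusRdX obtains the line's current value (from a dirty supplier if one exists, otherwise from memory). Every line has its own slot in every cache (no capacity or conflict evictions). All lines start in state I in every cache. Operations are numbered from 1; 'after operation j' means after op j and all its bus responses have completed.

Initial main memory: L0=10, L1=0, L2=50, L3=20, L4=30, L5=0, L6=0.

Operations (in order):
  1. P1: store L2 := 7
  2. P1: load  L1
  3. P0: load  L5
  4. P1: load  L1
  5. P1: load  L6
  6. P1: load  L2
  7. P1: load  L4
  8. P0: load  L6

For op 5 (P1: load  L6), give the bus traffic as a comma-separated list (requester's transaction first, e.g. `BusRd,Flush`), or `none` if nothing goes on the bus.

[1] P1: store L2 := 7 | P0:I, P1:M(7) | bus: BusRdX
[2] P1: load  L1 | P0:I, P1:S(0) | bus: BusRd
[3] P0: load  L5 | P0:S(0), P1:I | bus: BusRd
[4] P1: load  L1 | P0:I, P1:S(0) | bus: none
[5] P1: load  L6 | P0:I, P1:S(0) | bus: BusRd
[6] P1: load  L2 | P0:I, P1:M(7) | bus: none
[7] P1: load  L4 | P0:I, P1:S(30) | bus: BusRd
[8] P0: load  L6 | P0:S(0), P1:S(0) | bus: BusRd

bus = BusRd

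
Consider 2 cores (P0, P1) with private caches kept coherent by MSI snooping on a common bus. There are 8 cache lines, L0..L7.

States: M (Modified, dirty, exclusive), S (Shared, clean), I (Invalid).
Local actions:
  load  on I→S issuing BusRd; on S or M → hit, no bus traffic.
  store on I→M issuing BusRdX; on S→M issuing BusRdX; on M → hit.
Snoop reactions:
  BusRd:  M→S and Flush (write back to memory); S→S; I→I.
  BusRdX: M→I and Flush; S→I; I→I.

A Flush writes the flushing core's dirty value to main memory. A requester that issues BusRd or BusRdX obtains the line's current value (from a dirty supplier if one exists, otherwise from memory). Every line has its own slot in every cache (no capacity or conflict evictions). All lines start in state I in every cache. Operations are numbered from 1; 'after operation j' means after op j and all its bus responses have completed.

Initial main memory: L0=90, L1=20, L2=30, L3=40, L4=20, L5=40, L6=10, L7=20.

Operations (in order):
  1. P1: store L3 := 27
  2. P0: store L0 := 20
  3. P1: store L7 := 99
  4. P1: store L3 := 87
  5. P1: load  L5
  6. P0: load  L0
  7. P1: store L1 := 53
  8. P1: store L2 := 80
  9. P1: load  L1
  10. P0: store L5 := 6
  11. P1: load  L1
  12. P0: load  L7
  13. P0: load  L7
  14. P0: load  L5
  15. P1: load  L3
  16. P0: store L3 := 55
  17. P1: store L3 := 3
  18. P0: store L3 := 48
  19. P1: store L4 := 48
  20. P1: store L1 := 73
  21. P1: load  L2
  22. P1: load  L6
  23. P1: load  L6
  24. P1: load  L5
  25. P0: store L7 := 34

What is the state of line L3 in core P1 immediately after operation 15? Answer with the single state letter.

state = M

1. P1: store L3 := 27  bus=[BusRdX]  L3: P0=I P1=M  mem[L3]=40
2. P0: store L0 := 20  bus=[BusRdX]  L0: P0=M P1=I  mem[L0]=90
3. P1: store L7 := 99  bus=[BusRdX]  L7: P0=I P1=M  mem[L7]=20
4. P1: store L3 := 87  bus=[-]  L3: P0=I P1=M  mem[L3]=40
5. P1: load  L5  bus=[BusRd]  L5: P0=I P1=S  mem[L5]=40
6. P0: load  L0  bus=[-]  L0: P0=M P1=I  mem[L0]=90
7. P1: store L1 := 53  bus=[BusRdX]  L1: P0=I P1=M  mem[L1]=20
8. P1: store L2 := 80  bus=[BusRdX]  L2: P0=I P1=M  mem[L2]=30
9. P1: load  L1  bus=[-]  L1: P0=I P1=M  mem[L1]=20
10. P0: store L5 := 6  bus=[BusRdX]  L5: P0=M P1=I  mem[L5]=40
11. P1: load  L1  bus=[-]  L1: P0=I P1=M  mem[L1]=20
12. P0: load  L7  bus=[BusRd,Flush]  L7: P0=S P1=S  mem[L7]=99
13. P0: load  L7  bus=[-]  L7: P0=S P1=S  mem[L7]=99
14. P0: load  L5  bus=[-]  L5: P0=M P1=I  mem[L5]=40
15. P1: load  L3  bus=[-]  L3: P0=I P1=M  mem[L3]=40
16. P0: store L3 := 55  bus=[BusRdX,Flush]  L3: P0=M P1=I  mem[L3]=87
17. P1: store L3 := 3  bus=[BusRdX,Flush]  L3: P0=I P1=M  mem[L3]=55
18. P0: store L3 := 48  bus=[BusRdX,Flush]  L3: P0=M P1=I  mem[L3]=3
19. P1: store L4 := 48  bus=[BusRdX]  L4: P0=I P1=M  mem[L4]=20
20. P1: store L1 := 73  bus=[-]  L1: P0=I P1=M  mem[L1]=20
21. P1: load  L2  bus=[-]  L2: P0=I P1=M  mem[L2]=30
22. P1: load  L6  bus=[BusRd]  L6: P0=I P1=S  mem[L6]=10
23. P1: load  L6  bus=[-]  L6: P0=I P1=S  mem[L6]=10
24. P1: load  L5  bus=[BusRd,Flush]  L5: P0=S P1=S  mem[L5]=6
25. P0: store L7 := 34  bus=[BusRdX]  L7: P0=M P1=I  mem[L7]=99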